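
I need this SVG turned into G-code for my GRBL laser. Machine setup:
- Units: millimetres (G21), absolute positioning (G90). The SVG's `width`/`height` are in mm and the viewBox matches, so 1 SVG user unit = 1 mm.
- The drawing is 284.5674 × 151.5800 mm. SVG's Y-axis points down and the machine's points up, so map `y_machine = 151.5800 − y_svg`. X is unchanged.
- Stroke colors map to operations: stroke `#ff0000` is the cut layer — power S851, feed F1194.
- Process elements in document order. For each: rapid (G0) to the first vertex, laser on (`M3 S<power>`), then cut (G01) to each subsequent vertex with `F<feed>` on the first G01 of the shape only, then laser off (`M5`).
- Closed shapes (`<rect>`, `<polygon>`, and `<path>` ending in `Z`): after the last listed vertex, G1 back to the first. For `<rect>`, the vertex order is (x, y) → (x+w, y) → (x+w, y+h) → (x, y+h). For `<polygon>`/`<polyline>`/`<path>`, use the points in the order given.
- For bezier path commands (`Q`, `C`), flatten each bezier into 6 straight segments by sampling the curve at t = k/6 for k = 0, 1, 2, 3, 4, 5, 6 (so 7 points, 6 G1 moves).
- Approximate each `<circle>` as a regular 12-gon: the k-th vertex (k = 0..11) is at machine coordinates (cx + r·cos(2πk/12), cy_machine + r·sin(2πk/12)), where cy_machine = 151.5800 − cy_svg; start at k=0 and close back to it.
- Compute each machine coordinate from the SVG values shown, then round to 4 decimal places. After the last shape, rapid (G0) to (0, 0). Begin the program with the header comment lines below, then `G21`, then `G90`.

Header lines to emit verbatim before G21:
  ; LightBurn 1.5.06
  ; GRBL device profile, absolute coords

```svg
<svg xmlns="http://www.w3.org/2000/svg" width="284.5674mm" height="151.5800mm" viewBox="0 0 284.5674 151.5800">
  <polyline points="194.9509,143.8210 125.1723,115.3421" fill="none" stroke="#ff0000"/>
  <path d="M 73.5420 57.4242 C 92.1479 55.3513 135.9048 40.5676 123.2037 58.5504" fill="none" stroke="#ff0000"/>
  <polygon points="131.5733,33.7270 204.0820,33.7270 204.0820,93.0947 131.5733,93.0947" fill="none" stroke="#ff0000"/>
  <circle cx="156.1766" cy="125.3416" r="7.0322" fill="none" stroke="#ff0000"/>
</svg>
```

; LightBurn 1.5.06
; GRBL device profile, absolute coords
G21
G90
G0 X194.9509 Y7.7590
M3 S851
G01 X125.1723 Y36.2379 F1194
M5
G0 X73.5420 Y94.1558
M3 S851
G01 X84.5630 Y96.0409 F1194
G01 X97.5090 Y98.7813
G01 X110.1130 Y101.1136
G01 X120.1080 Y101.7746
G01 X125.2272 Y99.5010
G01 X123.2037 Y93.0296
M5
G0 X131.5733 Y117.8530
M3 S851
G01 X204.0820 Y117.8530 F1194
G01 X204.0820 Y58.4853
G01 X131.5733 Y58.4853
G01 X131.5733 Y117.8530
M5
G0 X163.2088 Y26.2384
M3 S851
G01 X162.2667 Y29.7545 F1194
G01 X159.6927 Y32.3285
G01 X156.1766 Y33.2706
G01 X152.6605 Y32.3285
G01 X150.0865 Y29.7545
G01 X149.1444 Y26.2384
G01 X150.0865 Y22.7223
G01 X152.6605 Y20.1483
G01 X156.1766 Y19.2062
G01 X159.6927 Y20.1483
G01 X162.2667 Y22.7223
G01 X163.2088 Y26.2384
M5
G0 X0.0000 Y0.0000

viewBox `0 0 284.5674 151.5800` with mm width/height → 1 unit = 1 mm. Flip: y_m = 151.5800 − y_svg.

**Shape 1** — `<polyline>` line segment, stroke `#ff0000` → cut (S851, F1194). Machine vertices: (194.9509,7.7590) → (125.1723,36.2379). Open path.

**Shape 2** — `<path>` cubic bezier, stroke `#ff0000` → cut (S851, F1194). Control points (SVG): P0=(73.5420,57.4242), P1=(92.1479,55.3513), P2=(135.9048,40.5676), P3=(123.2037,58.5504); sampled at t=k/6. Machine vertices: (73.5420,94.1558) → (84.5630,96.0409) → (97.5090,98.7813) → (110.1130,101.1136) → (120.1080,101.7746) → (125.2272,99.5010) → (123.2037,93.0296). Open path.

**Shape 3** — `<polygon>` rectangle, stroke `#ff0000` → cut (S851, F1194). Machine vertices: (131.5733,117.8530) → (204.0820,117.8530) → (204.0820,58.4853) → (131.5733,58.4853) → (131.5733,117.8530). Closed: final G1 returns to the first vertex.

**Shape 4** — `<circle>` circle, stroke `#ff0000` → cut (S851, F1194). Machine vertices: (163.2088,26.2384) → (162.2667,29.7545) → (159.6927,32.3285) → (156.1766,33.2706) → (152.6605,32.3285) → (150.0865,29.7545) → (149.1444,26.2384) → (150.0865,22.7223) → (152.6605,20.1483) → (156.1766,19.2062) → (159.6927,20.1483) → (162.2667,22.7223) → (163.2088,26.2384). Closed: final G1 returns to the first vertex.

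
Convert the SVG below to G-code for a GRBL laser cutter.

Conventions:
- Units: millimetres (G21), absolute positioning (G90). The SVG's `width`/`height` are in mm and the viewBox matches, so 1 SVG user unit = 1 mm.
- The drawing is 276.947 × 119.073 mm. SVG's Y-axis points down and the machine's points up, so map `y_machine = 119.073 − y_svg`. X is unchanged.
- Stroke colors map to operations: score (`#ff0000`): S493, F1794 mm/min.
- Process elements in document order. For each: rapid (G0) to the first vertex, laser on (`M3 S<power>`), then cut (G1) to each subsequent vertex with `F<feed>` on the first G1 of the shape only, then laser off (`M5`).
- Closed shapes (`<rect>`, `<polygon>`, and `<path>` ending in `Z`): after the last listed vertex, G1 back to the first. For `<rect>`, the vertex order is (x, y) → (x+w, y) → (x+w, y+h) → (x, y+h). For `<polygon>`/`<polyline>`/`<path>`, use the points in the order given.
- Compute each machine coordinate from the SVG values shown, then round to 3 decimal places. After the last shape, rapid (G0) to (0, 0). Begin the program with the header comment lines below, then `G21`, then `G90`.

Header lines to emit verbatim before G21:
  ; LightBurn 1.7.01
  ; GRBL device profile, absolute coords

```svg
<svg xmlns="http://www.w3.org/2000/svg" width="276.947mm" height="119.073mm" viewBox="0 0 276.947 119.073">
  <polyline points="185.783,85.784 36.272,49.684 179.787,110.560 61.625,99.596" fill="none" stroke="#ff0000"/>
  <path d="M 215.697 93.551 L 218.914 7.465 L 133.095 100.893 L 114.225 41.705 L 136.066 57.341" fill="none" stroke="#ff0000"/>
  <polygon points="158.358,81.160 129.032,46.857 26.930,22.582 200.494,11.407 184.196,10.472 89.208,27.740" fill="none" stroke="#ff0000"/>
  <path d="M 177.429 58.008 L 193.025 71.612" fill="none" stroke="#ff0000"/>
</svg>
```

Since the viewBox matches the mm dimensions, user units are millimetres directly. The only transform is the Y-flip y_m = 119.073 − y_svg.

Shape 1 is a open polyline drawn with `<polyline>`. Its stroke #ff0000 means score at S493, F1794. After flipping Y the toolpath is (185.783,33.289) → (36.272,69.389) → (179.787,8.513) → (61.625,19.477).

Shape 2 is a open polyline drawn with `<path>`. Its stroke #ff0000 means score at S493, F1794. After flipping Y the toolpath is (215.697,25.522) → (218.914,111.608) → (133.095,18.180) → (114.225,77.368) → (136.066,61.732).

Shape 3 is a closed polygon drawn with `<polygon>`. Its stroke #ff0000 means score at S493, F1794. After flipping Y the toolpath is (158.358,37.913) → (129.032,72.216) → (26.930,96.491) → (200.494,107.666) → (184.196,108.601) → (89.208,91.333) → (158.358,37.913), returning to the start.

Shape 4 is a line segment drawn with `<path>`. Its stroke #ff0000 means score at S493, F1794. After flipping Y the toolpath is (177.429,61.065) → (193.025,47.461).

; LightBurn 1.7.01
; GRBL device profile, absolute coords
G21
G90
G0 X185.783 Y33.289
M3 S493
G1 X36.272 Y69.389 F1794
G1 X179.787 Y8.513
G1 X61.625 Y19.477
M5
G0 X215.697 Y25.522
M3 S493
G1 X218.914 Y111.608 F1794
G1 X133.095 Y18.180
G1 X114.225 Y77.368
G1 X136.066 Y61.732
M5
G0 X158.358 Y37.913
M3 S493
G1 X129.032 Y72.216 F1794
G1 X26.930 Y96.491
G1 X200.494 Y107.666
G1 X184.196 Y108.601
G1 X89.208 Y91.333
G1 X158.358 Y37.913
M5
G0 X177.429 Y61.065
M3 S493
G1 X193.025 Y47.461 F1794
M5
G0 X0.000 Y0.000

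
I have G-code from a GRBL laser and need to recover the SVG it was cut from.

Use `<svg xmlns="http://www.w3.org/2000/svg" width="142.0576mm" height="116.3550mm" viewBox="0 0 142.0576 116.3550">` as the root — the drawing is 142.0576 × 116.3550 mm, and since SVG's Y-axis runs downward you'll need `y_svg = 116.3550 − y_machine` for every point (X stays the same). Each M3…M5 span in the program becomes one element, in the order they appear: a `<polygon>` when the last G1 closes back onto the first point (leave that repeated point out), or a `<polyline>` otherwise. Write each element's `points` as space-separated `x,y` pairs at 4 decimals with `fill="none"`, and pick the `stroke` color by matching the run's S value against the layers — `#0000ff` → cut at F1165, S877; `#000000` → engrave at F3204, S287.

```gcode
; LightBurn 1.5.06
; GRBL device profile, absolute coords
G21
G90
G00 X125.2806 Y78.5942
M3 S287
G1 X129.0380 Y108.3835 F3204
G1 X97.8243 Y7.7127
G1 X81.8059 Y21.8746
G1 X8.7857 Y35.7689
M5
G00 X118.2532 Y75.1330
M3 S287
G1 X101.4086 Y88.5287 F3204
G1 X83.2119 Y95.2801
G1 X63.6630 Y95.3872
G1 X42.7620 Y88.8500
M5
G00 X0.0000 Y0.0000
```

<svg xmlns="http://www.w3.org/2000/svg" width="142.0576mm" height="116.3550mm" viewBox="0 0 142.0576 116.3550">
  <polyline points="125.2806,37.7608 129.0380,7.9715 97.8243,108.6423 81.8059,94.4804 8.7857,80.5861" fill="none" stroke="#000000"/>
  <polyline points="118.2532,41.2220 101.4086,27.8263 83.2119,21.0749 63.6630,20.9678 42.7620,27.5050" fill="none" stroke="#000000"/>
</svg>

y_svg = 116.3550 − y_m. Every run uses S287, so all elements get stroke `#000000` (engrave).

[1] open run; points: 125.2806,37.7608 129.0380,7.9715 97.8243,108.6423 81.8059,94.4804 8.7857,80.5861

[2] open run; points: 118.2532,41.2220 101.4086,27.8263 83.2119,21.0749 63.6630,20.9678 42.7620,27.5050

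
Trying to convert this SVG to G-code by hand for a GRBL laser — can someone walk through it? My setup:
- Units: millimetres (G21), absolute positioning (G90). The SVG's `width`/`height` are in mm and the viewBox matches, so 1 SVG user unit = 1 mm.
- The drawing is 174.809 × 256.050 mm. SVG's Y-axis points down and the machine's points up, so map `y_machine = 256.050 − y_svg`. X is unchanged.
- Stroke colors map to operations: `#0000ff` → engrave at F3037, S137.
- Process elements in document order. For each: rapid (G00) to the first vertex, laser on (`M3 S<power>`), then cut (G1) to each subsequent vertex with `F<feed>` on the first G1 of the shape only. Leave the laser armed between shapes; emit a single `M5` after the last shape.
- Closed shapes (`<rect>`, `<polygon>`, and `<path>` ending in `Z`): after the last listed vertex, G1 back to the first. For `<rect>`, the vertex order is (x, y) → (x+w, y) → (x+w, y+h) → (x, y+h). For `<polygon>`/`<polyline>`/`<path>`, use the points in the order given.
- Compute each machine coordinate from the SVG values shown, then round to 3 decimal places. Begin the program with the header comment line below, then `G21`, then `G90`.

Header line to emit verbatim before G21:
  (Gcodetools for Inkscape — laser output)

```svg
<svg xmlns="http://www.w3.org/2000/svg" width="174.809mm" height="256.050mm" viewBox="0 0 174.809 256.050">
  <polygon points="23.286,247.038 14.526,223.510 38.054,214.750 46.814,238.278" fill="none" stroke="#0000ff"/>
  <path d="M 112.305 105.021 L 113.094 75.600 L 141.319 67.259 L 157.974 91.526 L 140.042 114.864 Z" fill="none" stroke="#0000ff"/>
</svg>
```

Since the viewBox matches the mm dimensions, user units are millimetres directly. The only transform is the Y-flip y_m = 256.050 − y_svg.

Shape 1 is a regular polygon drawn with `<polygon>`. Its stroke #0000ff means engrave at S137, F3037. After flipping Y the toolpath is (23.286,9.012) → (14.526,32.540) → (38.054,41.300) → (46.814,17.772) → (23.286,9.012), returning to the start.

Shape 2 is a regular polygon drawn with `<path>`. Its stroke #0000ff means engrave at S137, F3037. After flipping Y the toolpath is (112.305,151.029) → (113.094,180.450) → (141.319,188.791) → (157.974,164.524) → (140.042,141.186) → (112.305,151.029), returning to the start.

(Gcodetools for Inkscape — laser output)
G21
G90
G00 X23.286 Y9.012
M3 S137
G1 X14.526 Y32.540 F3037
G1 X38.054 Y41.300
G1 X46.814 Y17.772
G1 X23.286 Y9.012
G00 X112.305 Y151.029
M3 S137
G1 X113.094 Y180.450 F3037
G1 X141.319 Y188.791
G1 X157.974 Y164.524
G1 X140.042 Y141.186
G1 X112.305 Y151.029
M5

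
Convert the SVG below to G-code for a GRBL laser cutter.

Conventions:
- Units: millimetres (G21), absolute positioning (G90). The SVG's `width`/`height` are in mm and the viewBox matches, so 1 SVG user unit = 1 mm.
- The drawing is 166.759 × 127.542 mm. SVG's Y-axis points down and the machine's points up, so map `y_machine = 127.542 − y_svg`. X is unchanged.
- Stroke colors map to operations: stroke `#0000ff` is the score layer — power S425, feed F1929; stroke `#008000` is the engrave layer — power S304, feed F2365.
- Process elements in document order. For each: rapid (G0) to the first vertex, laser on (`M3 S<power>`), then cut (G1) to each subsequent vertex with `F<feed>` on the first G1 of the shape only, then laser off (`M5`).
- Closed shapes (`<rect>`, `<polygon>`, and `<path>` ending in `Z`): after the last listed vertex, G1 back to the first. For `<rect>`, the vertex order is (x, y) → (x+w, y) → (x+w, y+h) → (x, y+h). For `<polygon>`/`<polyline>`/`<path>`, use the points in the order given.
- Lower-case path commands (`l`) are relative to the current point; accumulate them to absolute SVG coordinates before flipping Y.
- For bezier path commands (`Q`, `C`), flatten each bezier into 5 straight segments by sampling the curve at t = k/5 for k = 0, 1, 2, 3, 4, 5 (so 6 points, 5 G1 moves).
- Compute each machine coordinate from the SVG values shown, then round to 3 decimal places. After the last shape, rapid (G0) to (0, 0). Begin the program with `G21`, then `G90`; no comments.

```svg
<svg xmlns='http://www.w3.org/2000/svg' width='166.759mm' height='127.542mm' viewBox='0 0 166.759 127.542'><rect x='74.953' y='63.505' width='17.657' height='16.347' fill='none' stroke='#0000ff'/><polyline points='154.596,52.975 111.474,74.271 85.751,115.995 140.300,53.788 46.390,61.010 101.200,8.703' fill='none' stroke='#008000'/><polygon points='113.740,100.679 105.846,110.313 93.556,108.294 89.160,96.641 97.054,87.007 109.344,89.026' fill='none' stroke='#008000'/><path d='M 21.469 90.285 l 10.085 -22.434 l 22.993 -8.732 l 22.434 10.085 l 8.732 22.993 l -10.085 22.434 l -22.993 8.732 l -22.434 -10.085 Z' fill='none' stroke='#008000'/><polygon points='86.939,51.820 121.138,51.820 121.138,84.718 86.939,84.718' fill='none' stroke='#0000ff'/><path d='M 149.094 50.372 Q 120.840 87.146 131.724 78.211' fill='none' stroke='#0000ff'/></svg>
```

viewBox `0 0 166.759 127.542` with mm width/height → 1 unit = 1 mm. Flip: y_m = 127.542 − y_svg.

**Shape 1** — `<rect>` rectangle, stroke `#0000ff` → score (S425, F1929). Machine vertices: (74.953,64.037) → (92.610,64.037) → (92.610,47.690) → (74.953,47.690) → (74.953,64.037). Closed: final G1 returns to the first vertex.

**Shape 2** — `<polyline>` open polyline, stroke `#008000` → engrave (S304, F2365). Machine vertices: (154.596,74.567) → (111.474,53.271) → (85.751,11.547) → (140.300,73.754) → (46.390,66.532) → (101.200,118.839). Open path.

**Shape 3** — `<polygon>` regular polygon, stroke `#008000` → engrave (S304, F2365). Machine vertices: (113.740,26.863) → (105.846,17.229) → (93.556,19.248) → (89.160,30.901) → (97.054,40.535) → (109.344,38.516) → (113.740,26.863). Closed: final G1 returns to the first vertex.

**Shape 4** — `<path>` regular polygon, stroke `#008000` → engrave (S304, F2365). Machine vertices: (21.469,37.257) → (31.554,59.691) → (54.547,68.423) → (76.981,58.338) → (85.713,35.345) → (75.628,12.911) → (52.635,4.179) → (30.201,14.264) → (21.469,37.257). Closed: final G1 returns to the first vertex.

**Shape 5** — `<polygon>` rectangle, stroke `#0000ff` → score (S425, F1929). Machine vertices: (86.939,75.722) → (121.138,75.722) → (121.138,42.824) → (86.939,42.824) → (86.939,75.722). Closed: final G1 returns to the first vertex.

**Shape 6** — `<path>` quadratic bezier, stroke `#0000ff` → score (S425, F1929). Control points (SVG): P0=(149.094,50.372), P1=(120.840,87.146), P2=(131.724,78.211); sampled at t=k/5. Machine vertices: (149.094,77.170) → (139.358,64.289) → (132.753,55.064) → (129.279,49.496) → (128.936,47.585) → (131.724,49.331). Open path.

G21
G90
G0 X74.953 Y64.037
M3 S425
G1 X92.610 Y64.037 F1929
G1 X92.610 Y47.690
G1 X74.953 Y47.690
G1 X74.953 Y64.037
M5
G0 X154.596 Y74.567
M3 S304
G1 X111.474 Y53.271 F2365
G1 X85.751 Y11.547
G1 X140.300 Y73.754
G1 X46.390 Y66.532
G1 X101.200 Y118.839
M5
G0 X113.740 Y26.863
M3 S304
G1 X105.846 Y17.229 F2365
G1 X93.556 Y19.248
G1 X89.160 Y30.901
G1 X97.054 Y40.535
G1 X109.344 Y38.516
G1 X113.740 Y26.863
M5
G0 X21.469 Y37.257
M3 S304
G1 X31.554 Y59.691 F2365
G1 X54.547 Y68.423
G1 X76.981 Y58.338
G1 X85.713 Y35.345
G1 X75.628 Y12.911
G1 X52.635 Y4.179
G1 X30.201 Y14.264
G1 X21.469 Y37.257
M5
G0 X86.939 Y75.722
M3 S425
G1 X121.138 Y75.722 F1929
G1 X121.138 Y42.824
G1 X86.939 Y42.824
G1 X86.939 Y75.722
M5
G0 X149.094 Y77.170
M3 S425
G1 X139.358 Y64.289 F1929
G1 X132.753 Y55.064
G1 X129.279 Y49.496
G1 X128.936 Y47.585
G1 X131.724 Y49.331
M5
G0 X0.000 Y0.000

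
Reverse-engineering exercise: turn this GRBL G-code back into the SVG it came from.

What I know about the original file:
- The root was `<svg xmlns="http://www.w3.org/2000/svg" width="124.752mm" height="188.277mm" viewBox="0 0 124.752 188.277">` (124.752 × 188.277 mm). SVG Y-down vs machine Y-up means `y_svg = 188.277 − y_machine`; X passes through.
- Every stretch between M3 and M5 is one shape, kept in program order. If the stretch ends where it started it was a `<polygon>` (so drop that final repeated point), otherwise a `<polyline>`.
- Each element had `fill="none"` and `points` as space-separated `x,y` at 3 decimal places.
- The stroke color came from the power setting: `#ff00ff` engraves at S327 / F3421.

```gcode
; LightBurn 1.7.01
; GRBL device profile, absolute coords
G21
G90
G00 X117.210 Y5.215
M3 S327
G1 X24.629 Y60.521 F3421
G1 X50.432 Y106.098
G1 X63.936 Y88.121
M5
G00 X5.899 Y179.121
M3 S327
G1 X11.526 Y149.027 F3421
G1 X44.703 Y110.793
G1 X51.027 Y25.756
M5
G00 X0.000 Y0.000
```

<svg xmlns="http://www.w3.org/2000/svg" width="124.752mm" height="188.277mm" viewBox="0 0 124.752 188.277">
  <polyline points="117.210,183.062 24.629,127.756 50.432,82.179 63.936,100.156" fill="none" stroke="#ff00ff"/>
  <polyline points="5.899,9.156 11.526,39.250 44.703,77.484 51.027,162.521" fill="none" stroke="#ff00ff"/>
</svg>

y_svg = 188.277 − y_m. Every run uses S327, so all elements get stroke `#ff00ff` (engrave).

[1] open run; points: 117.210,183.062 24.629,127.756 50.432,82.179 63.936,100.156

[2] open run; points: 5.899,9.156 11.526,39.250 44.703,77.484 51.027,162.521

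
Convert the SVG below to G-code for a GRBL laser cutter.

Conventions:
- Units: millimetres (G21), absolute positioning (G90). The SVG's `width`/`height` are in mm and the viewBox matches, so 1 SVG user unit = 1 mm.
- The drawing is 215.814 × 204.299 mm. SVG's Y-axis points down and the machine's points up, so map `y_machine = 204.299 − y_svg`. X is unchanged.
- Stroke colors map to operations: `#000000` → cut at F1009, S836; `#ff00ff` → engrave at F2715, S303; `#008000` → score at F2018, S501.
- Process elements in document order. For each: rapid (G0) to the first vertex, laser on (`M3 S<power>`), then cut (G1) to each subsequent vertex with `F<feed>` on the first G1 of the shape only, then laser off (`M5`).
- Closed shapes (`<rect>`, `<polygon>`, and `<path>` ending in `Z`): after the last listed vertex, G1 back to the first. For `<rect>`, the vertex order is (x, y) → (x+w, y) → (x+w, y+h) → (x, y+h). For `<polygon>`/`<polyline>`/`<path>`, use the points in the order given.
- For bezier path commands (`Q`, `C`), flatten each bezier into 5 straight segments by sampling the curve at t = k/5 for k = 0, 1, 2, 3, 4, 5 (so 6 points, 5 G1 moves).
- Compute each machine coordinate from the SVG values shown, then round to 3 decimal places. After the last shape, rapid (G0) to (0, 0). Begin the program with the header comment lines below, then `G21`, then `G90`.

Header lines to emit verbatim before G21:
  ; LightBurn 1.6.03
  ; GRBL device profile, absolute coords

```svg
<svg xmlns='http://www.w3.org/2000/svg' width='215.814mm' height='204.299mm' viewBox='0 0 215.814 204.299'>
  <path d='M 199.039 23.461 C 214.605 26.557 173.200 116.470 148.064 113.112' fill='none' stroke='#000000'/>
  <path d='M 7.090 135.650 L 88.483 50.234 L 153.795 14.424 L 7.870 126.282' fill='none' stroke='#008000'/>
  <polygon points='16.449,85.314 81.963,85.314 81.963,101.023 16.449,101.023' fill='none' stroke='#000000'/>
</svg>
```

viewBox `0 0 215.814 204.299` with mm width/height → 1 unit = 1 mm. Flip: y_m = 204.299 − y_svg.

**Shape 1** — `<path>` cubic bezier, stroke `#000000` → cut (S836, F1009). Control points (SVG): P0=(199.039,23.461), P1=(214.605,26.557), P2=(173.200,116.470), P3=(148.064,113.112); sampled at t=k/5. Machine vertices: (199.039,180.838) → (202.128,170.003) → (195.059,146.976) → (181.349,120.402) → (164.512,98.924) → (148.064,91.187). Open path.

**Shape 2** — `<path>` open polyline, stroke `#008000` → score (S501, F2018). Machine vertices: (7.090,68.649) → (88.483,154.065) → (153.795,189.875) → (7.870,78.017). Open path.

**Shape 3** — `<polygon>` rectangle, stroke `#000000` → cut (S836, F1009). Machine vertices: (16.449,118.985) → (81.963,118.985) → (81.963,103.276) → (16.449,103.276) → (16.449,118.985). Closed: final G1 returns to the first vertex.

; LightBurn 1.6.03
; GRBL device profile, absolute coords
G21
G90
G0 X199.039 Y180.838
M3 S836
G1 X202.128 Y170.003 F1009
G1 X195.059 Y146.976
G1 X181.349 Y120.402
G1 X164.512 Y98.924
G1 X148.064 Y91.187
M5
G0 X7.090 Y68.649
M3 S501
G1 X88.483 Y154.065 F2018
G1 X153.795 Y189.875
G1 X7.870 Y78.017
M5
G0 X16.449 Y118.985
M3 S836
G1 X81.963 Y118.985 F1009
G1 X81.963 Y103.276
G1 X16.449 Y103.276
G1 X16.449 Y118.985
M5
G0 X0.000 Y0.000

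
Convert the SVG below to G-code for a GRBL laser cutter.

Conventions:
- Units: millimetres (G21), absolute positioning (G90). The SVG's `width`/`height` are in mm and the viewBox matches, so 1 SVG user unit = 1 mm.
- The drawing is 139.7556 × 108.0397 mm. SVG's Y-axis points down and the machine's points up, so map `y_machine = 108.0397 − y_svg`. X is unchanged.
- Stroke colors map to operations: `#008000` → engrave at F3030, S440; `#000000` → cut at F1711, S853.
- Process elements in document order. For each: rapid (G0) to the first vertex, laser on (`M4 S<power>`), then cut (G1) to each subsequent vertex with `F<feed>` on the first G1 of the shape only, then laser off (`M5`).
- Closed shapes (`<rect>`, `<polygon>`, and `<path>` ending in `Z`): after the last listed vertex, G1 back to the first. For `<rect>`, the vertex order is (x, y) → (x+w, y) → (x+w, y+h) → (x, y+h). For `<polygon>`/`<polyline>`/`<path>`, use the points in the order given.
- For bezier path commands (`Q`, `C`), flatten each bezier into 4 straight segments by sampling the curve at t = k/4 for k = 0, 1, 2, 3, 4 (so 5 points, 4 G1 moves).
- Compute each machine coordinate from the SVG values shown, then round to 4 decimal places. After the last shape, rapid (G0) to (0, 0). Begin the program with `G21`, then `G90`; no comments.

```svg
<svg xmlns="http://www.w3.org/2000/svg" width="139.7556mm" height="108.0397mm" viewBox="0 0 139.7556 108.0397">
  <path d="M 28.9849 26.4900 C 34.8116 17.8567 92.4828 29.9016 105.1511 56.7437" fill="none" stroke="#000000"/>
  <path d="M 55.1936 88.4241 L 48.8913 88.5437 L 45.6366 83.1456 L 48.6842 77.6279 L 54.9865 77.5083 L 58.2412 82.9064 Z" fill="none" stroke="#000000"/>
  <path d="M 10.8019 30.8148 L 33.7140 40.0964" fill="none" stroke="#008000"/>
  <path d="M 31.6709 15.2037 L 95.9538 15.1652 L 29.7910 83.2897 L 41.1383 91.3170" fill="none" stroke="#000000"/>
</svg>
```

Since the viewBox matches the mm dimensions, user units are millimetres directly. The only transform is the Y-flip y_m = 108.0397 − y_svg.

Shape 1 is a cubic bezier drawn with `<path>`. Its stroke #000000 means cut at S853, F1711. After flipping Y the toolpath is (28.9849,81.5497) → (41.5625,84.2394) → (64.5024,79.7261) → (88.7251,68.5612) → (105.1511,51.2960).

Shape 2 is a regular polygon drawn with `<path>`. Its stroke #000000 means cut at S853, F1711. After flipping Y the toolpath is (55.1936,19.6156) → (48.8913,19.4960) → (45.6366,24.8941) → (48.6842,30.4118) → (54.9865,30.5314) → (58.2412,25.1333) → (55.1936,19.6156), returning to the start.

Shape 3 is a line segment drawn with `<path>`. Its stroke #008000 means engrave at S440, F3030. After flipping Y the toolpath is (10.8019,77.2249) → (33.7140,67.9433).

Shape 4 is a open polyline drawn with `<path>`. Its stroke #000000 means cut at S853, F1711. After flipping Y the toolpath is (31.6709,92.8360) → (95.9538,92.8745) → (29.7910,24.7500) → (41.1383,16.7227).

G21
G90
G0 X28.9849 Y81.5497
M4 S853
G1 X41.5625 Y84.2394 F1711
G1 X64.5024 Y79.7261
G1 X88.7251 Y68.5612
G1 X105.1511 Y51.2960
M5
G0 X55.1936 Y19.6156
M4 S853
G1 X48.8913 Y19.4960 F1711
G1 X45.6366 Y24.8941
G1 X48.6842 Y30.4118
G1 X54.9865 Y30.5314
G1 X58.2412 Y25.1333
G1 X55.1936 Y19.6156
M5
G0 X10.8019 Y77.2249
M4 S440
G1 X33.7140 Y67.9433 F3030
M5
G0 X31.6709 Y92.8360
M4 S853
G1 X95.9538 Y92.8745 F1711
G1 X29.7910 Y24.7500
G1 X41.1383 Y16.7227
M5
G0 X0.0000 Y0.0000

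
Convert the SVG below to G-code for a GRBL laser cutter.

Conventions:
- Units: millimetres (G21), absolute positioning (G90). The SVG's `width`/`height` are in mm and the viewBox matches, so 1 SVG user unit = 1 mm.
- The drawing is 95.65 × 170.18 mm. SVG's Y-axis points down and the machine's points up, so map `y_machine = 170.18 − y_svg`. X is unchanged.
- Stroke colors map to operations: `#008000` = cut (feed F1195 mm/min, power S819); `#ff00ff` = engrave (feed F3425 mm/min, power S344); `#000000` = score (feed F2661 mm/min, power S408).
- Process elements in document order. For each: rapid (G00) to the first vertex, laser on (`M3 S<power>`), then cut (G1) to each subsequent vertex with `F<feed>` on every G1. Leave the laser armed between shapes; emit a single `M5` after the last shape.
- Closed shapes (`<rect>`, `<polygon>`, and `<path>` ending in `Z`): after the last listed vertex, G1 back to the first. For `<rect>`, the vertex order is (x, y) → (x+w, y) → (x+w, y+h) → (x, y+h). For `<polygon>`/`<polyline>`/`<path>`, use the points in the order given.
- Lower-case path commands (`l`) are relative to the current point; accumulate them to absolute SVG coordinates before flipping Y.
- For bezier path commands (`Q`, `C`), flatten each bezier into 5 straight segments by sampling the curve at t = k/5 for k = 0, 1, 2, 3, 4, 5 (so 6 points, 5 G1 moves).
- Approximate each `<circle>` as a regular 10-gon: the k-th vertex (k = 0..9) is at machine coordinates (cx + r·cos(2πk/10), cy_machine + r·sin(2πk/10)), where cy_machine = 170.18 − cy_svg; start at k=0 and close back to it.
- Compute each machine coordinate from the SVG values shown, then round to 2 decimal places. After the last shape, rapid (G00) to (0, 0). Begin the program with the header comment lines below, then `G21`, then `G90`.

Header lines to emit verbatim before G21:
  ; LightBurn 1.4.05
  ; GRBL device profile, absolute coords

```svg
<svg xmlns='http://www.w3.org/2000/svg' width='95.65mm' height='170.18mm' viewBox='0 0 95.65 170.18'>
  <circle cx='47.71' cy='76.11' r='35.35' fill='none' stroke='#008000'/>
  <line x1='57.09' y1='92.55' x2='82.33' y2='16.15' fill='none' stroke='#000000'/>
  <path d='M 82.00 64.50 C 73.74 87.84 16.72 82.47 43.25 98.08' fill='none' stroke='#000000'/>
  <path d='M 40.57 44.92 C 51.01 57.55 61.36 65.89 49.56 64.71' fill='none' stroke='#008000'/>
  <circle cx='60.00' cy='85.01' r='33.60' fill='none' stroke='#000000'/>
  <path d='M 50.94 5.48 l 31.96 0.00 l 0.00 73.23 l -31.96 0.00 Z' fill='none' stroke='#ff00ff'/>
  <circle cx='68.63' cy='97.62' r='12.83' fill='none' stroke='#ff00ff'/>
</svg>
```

viewBox `0 0 95.65 170.18` with mm width/height → 1 unit = 1 mm. Flip: y_m = 170.18 − y_svg.

**Shape 1** — `<circle>` circle, stroke `#008000` → cut (S819, F1195). Machine vertices: (83.06,94.07) → (76.31,114.85) → (58.63,127.69) → (36.79,127.69) → (19.11,114.85) → (12.36,94.07) → (19.11,73.29) → (36.79,60.45) → (58.63,60.45) → (76.31,73.29) → (83.06,94.07). Closed: final G1 returns to the first vertex.

**Shape 2** — `<line>` line segment, stroke `#000000` → score (S408, F2661). Machine vertices: (57.09,77.63) → (82.33,154.03). Open path.

**Shape 3** — `<path>` cubic bezier, stroke `#000000` → score (S408, F2661). Control points (SVG): P0=(82.00,64.50), P1=(73.74,87.84), P2=(16.72,82.47), P3=(43.25,98.08); sampled at t=k/5. Machine vertices: (82.00,105.68) → (72.25,94.72) → (57.15,88.27) → (43.05,83.94) → (36.30,79.35) → (43.25,72.10). Open path.

**Shape 4** — `<path>` cubic bezier, stroke `#008000` → cut (S819, F1195). Control points (SVG): P0=(40.57,44.92), P1=(51.01,57.55), P2=(61.36,65.89), P3=(49.56,64.71); sampled at t=k/5. Machine vertices: (40.57,125.26) → (46.65,118.24) → (51.64,112.50) → (54.50,108.29) → (54.16,105.86) → (49.56,105.47). Open path.

**Shape 5** — `<circle>` circle, stroke `#000000` → score (S408, F2661). Machine vertices: (93.60,85.17) → (87.18,104.92) → (70.38,117.13) → (49.62,117.13) → (32.82,104.92) → (26.40,85.17) → (32.82,65.42) → (49.62,53.21) → (70.38,53.21) → (87.18,65.42) → (93.60,85.17). Closed: final G1 returns to the first vertex.

**Shape 6** — `<path>` rectangle, stroke `#ff00ff` → engrave (S344, F3425). Machine vertices: (50.94,164.70) → (82.90,164.70) → (82.90,91.47) → (50.94,91.47) → (50.94,164.70). Closed: final G1 returns to the first vertex.

**Shape 7** — `<circle>` circle, stroke `#ff00ff` → engrave (S344, F3425). Machine vertices: (81.46,72.56) → (79.01,80.10) → (72.59,84.76) → (64.67,84.76) → (58.25,80.10) → (55.80,72.56) → (58.25,65.02) → (64.67,60.36) → (72.59,60.36) → (79.01,65.02) → (81.46,72.56). Closed: final G1 returns to the first vertex.

; LightBurn 1.4.05
; GRBL device profile, absolute coords
G21
G90
G00 X83.06 Y94.07
M3 S819
G1 X76.31 Y114.85 F1195
G1 X58.63 Y127.69 F1195
G1 X36.79 Y127.69 F1195
G1 X19.11 Y114.85 F1195
G1 X12.36 Y94.07 F1195
G1 X19.11 Y73.29 F1195
G1 X36.79 Y60.45 F1195
G1 X58.63 Y60.45 F1195
G1 X76.31 Y73.29 F1195
G1 X83.06 Y94.07 F1195
G00 X57.09 Y77.63
M3 S408
G1 X82.33 Y154.03 F2661
G00 X82.00 Y105.68
M3 S408
G1 X72.25 Y94.72 F2661
G1 X57.15 Y88.27 F2661
G1 X43.05 Y83.94 F2661
G1 X36.30 Y79.35 F2661
G1 X43.25 Y72.10 F2661
G00 X40.57 Y125.26
M3 S819
G1 X46.65 Y118.24 F1195
G1 X51.64 Y112.50 F1195
G1 X54.50 Y108.29 F1195
G1 X54.16 Y105.86 F1195
G1 X49.56 Y105.47 F1195
G00 X93.60 Y85.17
M3 S408
G1 X87.18 Y104.92 F2661
G1 X70.38 Y117.13 F2661
G1 X49.62 Y117.13 F2661
G1 X32.82 Y104.92 F2661
G1 X26.40 Y85.17 F2661
G1 X32.82 Y65.42 F2661
G1 X49.62 Y53.21 F2661
G1 X70.38 Y53.21 F2661
G1 X87.18 Y65.42 F2661
G1 X93.60 Y85.17 F2661
G00 X50.94 Y164.70
M3 S344
G1 X82.90 Y164.70 F3425
G1 X82.90 Y91.47 F3425
G1 X50.94 Y91.47 F3425
G1 X50.94 Y164.70 F3425
G00 X81.46 Y72.56
M3 S344
G1 X79.01 Y80.10 F3425
G1 X72.59 Y84.76 F3425
G1 X64.67 Y84.76 F3425
G1 X58.25 Y80.10 F3425
G1 X55.80 Y72.56 F3425
G1 X58.25 Y65.02 F3425
G1 X64.67 Y60.36 F3425
G1 X72.59 Y60.36 F3425
G1 X79.01 Y65.02 F3425
G1 X81.46 Y72.56 F3425
M5
G00 X0.00 Y0.00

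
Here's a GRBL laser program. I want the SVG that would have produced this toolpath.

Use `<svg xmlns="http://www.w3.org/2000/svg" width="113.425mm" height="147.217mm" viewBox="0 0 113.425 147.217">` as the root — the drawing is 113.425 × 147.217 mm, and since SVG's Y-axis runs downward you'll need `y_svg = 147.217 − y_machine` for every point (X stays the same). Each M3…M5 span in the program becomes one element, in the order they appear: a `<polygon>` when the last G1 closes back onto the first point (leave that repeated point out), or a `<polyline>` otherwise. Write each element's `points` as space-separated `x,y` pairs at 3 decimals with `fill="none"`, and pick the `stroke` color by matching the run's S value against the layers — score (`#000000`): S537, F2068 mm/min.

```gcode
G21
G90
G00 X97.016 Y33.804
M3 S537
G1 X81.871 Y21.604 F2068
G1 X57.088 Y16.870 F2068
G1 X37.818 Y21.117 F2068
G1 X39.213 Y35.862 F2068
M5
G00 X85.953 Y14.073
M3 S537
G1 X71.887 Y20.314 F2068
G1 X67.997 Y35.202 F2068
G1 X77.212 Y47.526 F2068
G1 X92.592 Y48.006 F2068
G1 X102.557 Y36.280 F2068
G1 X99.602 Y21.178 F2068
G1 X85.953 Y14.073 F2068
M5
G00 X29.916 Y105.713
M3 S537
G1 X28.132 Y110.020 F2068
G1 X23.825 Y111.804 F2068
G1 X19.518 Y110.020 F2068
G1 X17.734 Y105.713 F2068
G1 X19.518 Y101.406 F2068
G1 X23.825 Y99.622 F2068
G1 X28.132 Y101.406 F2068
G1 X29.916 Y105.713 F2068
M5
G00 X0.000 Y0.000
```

y_svg = 147.217 − y_m. Every run uses S537, so all elements get stroke `#000000` (score).

[1] open run; points: 97.016,113.413 81.871,125.613 57.088,130.347 37.818,126.100 39.213,111.355

[2] closed run; points: 85.953,133.144 71.887,126.903 67.997,112.015 77.212,99.691 92.592,99.211 102.557,110.937 99.602,126.039

[3] closed run; points: 29.916,41.504 28.132,37.197 23.825,35.413 19.518,37.197 17.734,41.504 19.518,45.811 23.825,47.595 28.132,45.811

<svg xmlns="http://www.w3.org/2000/svg" width="113.425mm" height="147.217mm" viewBox="0 0 113.425 147.217">
  <polyline points="97.016,113.413 81.871,125.613 57.088,130.347 37.818,126.100 39.213,111.355" fill="none" stroke="#000000"/>
  <polygon points="85.953,133.144 71.887,126.903 67.997,112.015 77.212,99.691 92.592,99.211 102.557,110.937 99.602,126.039" fill="none" stroke="#000000"/>
  <polygon points="29.916,41.504 28.132,37.197 23.825,35.413 19.518,37.197 17.734,41.504 19.518,45.811 23.825,47.595 28.132,45.811" fill="none" stroke="#000000"/>
</svg>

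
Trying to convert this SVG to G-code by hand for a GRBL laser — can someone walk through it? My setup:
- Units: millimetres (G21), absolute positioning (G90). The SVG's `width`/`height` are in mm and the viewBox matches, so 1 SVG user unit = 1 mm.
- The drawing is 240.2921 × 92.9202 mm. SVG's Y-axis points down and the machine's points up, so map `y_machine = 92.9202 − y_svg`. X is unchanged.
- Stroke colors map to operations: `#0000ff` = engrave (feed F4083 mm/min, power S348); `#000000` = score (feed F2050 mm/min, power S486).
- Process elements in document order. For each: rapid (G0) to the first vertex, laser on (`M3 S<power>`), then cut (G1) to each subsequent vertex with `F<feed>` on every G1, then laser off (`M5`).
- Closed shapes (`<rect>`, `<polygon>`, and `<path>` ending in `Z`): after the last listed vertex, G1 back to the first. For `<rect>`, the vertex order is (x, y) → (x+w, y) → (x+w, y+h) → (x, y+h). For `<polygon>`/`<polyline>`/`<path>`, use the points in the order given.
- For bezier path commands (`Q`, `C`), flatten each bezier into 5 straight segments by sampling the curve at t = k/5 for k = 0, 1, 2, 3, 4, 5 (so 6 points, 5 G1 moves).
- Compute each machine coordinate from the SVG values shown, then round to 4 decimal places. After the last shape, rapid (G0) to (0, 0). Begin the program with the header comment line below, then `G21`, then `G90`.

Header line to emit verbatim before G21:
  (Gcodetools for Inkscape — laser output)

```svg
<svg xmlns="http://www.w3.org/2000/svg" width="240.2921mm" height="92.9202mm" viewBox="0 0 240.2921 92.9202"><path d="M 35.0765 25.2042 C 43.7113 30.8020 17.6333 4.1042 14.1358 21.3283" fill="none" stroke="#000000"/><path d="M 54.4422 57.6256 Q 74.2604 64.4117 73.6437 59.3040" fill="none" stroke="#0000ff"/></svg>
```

(Gcodetools for Inkscape — laser output)
G21
G90
G0 X35.0765 Y67.7160
M3 S486
G1 X36.5502 Y67.6231 F2050
G1 X32.4429 Y71.6226 F2050
G1 X25.5047 Y76.0562 F2050
G1 X18.4856 Y77.2655 F2050
G1 X14.1358 Y71.5919 F2050
M5
G0 X54.4422 Y35.2946
M3 S348
G1 X61.5521 Y33.0559 F4083
G1 X67.0272 Y31.7687 F4083
G1 X70.8675 Y31.4330 F4083
G1 X73.0730 Y32.0489 F4083
G1 X73.6437 Y33.6162 F4083
M5
G0 X0.0000 Y0.0000

1 u = 1 mm; y_m = 92.9202 − y.

[1] `<path>` cubic bezier, #000000→score S486 F2050: (35.0765,67.7160) → (36.5502,67.6231) → (32.4429,71.6226) → (25.5047,76.0562) → (18.4856,77.2655) → (14.1358,71.5919)

[2] `<path>` quadratic bezier, #0000ff→engrave S348 F4083: (54.4422,35.2946) → (61.5521,33.0559) → (67.0272,31.7687) → (70.8675,31.4330) → (73.0730,32.0489) → (73.6437,33.6162)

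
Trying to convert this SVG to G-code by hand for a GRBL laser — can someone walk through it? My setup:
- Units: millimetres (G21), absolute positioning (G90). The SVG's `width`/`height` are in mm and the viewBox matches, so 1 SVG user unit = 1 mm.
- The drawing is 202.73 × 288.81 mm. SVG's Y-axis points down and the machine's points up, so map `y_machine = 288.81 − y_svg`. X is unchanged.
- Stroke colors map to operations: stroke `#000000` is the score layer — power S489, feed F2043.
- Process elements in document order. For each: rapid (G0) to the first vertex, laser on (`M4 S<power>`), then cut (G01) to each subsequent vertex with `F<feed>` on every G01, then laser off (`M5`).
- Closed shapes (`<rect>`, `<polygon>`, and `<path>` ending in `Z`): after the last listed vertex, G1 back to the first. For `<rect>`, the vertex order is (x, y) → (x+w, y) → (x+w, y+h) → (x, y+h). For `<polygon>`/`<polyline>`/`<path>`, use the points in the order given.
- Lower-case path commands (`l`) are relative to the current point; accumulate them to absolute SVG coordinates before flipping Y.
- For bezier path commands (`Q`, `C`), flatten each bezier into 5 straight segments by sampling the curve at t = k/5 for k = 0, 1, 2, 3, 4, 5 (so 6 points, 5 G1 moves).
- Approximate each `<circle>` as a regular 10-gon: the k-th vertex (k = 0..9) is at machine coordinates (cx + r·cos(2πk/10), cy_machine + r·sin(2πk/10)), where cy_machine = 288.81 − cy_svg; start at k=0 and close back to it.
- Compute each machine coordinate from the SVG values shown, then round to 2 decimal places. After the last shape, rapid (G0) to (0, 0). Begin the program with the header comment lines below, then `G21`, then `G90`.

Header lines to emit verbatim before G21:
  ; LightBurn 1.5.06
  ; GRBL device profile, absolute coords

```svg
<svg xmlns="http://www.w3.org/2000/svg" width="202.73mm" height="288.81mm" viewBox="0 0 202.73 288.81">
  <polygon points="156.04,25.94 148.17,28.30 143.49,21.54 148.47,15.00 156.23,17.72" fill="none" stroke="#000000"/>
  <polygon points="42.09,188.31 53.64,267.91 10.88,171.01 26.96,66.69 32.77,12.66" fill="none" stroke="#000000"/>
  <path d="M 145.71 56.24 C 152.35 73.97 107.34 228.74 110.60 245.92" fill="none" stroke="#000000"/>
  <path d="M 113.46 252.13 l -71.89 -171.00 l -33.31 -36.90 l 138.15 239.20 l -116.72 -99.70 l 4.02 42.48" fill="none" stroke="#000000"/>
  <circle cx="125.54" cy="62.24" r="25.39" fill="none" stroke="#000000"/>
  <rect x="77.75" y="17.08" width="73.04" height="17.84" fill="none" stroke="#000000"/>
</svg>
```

Since the viewBox matches the mm dimensions, user units are millimetres directly. The only transform is the Y-flip y_m = 288.81 − y_svg.

Shape 1 is a regular polygon drawn with `<polygon>`. Its stroke #000000 means score at S489, F2043. After flipping Y the toolpath is (156.04,262.87) → (148.17,260.51) → (143.49,267.27) → (148.47,273.81) → (156.23,271.09) → (156.04,262.87), returning to the start.

Shape 2 is a closed polygon drawn with `<polygon>`. Its stroke #000000 means score at S489, F2043. After flipping Y the toolpath is (42.09,100.50) → (53.64,20.90) → (10.88,117.80) → (26.96,222.12) → (32.77,276.15) → (42.09,100.50), returning to the start.

Shape 3 is a cubic bezier drawn with `<path>`. Its stroke #000000 means score at S489, F2043. After flipping Y the toolpath is (145.71,232.57) → (144.30,207.68) → (135.28,163.09) → (123.46,111.97) → (113.64,67.51) → (110.60,42.89).

Shape 4 is a open polyline drawn with `<path>`. Its stroke #000000 means score at S489, F2043. After flipping Y the toolpath is (113.46,36.68) → (41.57,207.68) → (8.26,244.58) → (146.41,5.38) → (29.69,105.08) → (33.71,62.60).

Shape 5 is a circle drawn with `<circle>`. Its stroke #000000 means score at S489, F2043. After flipping Y the toolpath is (150.93,226.57) → (146.08,241.49) → (133.39,250.72) → (117.69,250.72) → (105.00,241.49) → (100.15,226.57) → (105.00,211.65) → (117.69,202.42) → (133.39,202.42) → (146.08,211.65) → (150.93,226.57), returning to the start.

Shape 6 is a rectangle drawn with `<rect>`. Its stroke #000000 means score at S489, F2043. After flipping Y the toolpath is (77.75,271.73) → (150.79,271.73) → (150.79,253.89) → (77.75,253.89) → (77.75,271.73), returning to the start.

; LightBurn 1.5.06
; GRBL device profile, absolute coords
G21
G90
G0 X156.04 Y262.87
M4 S489
G01 X148.17 Y260.51 F2043
G01 X143.49 Y267.27 F2043
G01 X148.47 Y273.81 F2043
G01 X156.23 Y271.09 F2043
G01 X156.04 Y262.87 F2043
M5
G0 X42.09 Y100.50
M4 S489
G01 X53.64 Y20.90 F2043
G01 X10.88 Y117.80 F2043
G01 X26.96 Y222.12 F2043
G01 X32.77 Y276.15 F2043
G01 X42.09 Y100.50 F2043
M5
G0 X145.71 Y232.57
M4 S489
G01 X144.30 Y207.68 F2043
G01 X135.28 Y163.09 F2043
G01 X123.46 Y111.97 F2043
G01 X113.64 Y67.51 F2043
G01 X110.60 Y42.89 F2043
M5
G0 X113.46 Y36.68
M4 S489
G01 X41.57 Y207.68 F2043
G01 X8.26 Y244.58 F2043
G01 X146.41 Y5.38 F2043
G01 X29.69 Y105.08 F2043
G01 X33.71 Y62.60 F2043
M5
G0 X150.93 Y226.57
M4 S489
G01 X146.08 Y241.49 F2043
G01 X133.39 Y250.72 F2043
G01 X117.69 Y250.72 F2043
G01 X105.00 Y241.49 F2043
G01 X100.15 Y226.57 F2043
G01 X105.00 Y211.65 F2043
G01 X117.69 Y202.42 F2043
G01 X133.39 Y202.42 F2043
G01 X146.08 Y211.65 F2043
G01 X150.93 Y226.57 F2043
M5
G0 X77.75 Y271.73
M4 S489
G01 X150.79 Y271.73 F2043
G01 X150.79 Y253.89 F2043
G01 X77.75 Y253.89 F2043
G01 X77.75 Y271.73 F2043
M5
G0 X0.00 Y0.00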